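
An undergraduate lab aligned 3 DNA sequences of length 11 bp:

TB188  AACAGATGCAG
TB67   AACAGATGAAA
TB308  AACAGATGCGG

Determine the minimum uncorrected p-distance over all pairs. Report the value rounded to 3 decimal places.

Pairwise Hamming distances:
  TB188 vs TB67: 2
  TB188 vs TB308: 1
  TB67 vs TB308: 3
The smallest is 1 mismatch, between TB188 and TB308; p = 1/11 = 0.091.

0.091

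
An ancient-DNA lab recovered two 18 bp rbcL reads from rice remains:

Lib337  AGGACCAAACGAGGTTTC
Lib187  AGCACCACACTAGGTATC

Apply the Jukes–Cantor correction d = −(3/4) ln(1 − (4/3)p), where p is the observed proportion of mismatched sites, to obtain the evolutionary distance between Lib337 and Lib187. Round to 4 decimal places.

0.2635

Differing sites — 3:G/C; 8:A/C; 11:G/T; 16:T/A.
p = 4/18 = 0.222222.
d = −0.75 · ln(1 − (4/3)·0.222222) = −0.75 · ln(0.703704) = −0.75 · (-0.351397) = 0.2635.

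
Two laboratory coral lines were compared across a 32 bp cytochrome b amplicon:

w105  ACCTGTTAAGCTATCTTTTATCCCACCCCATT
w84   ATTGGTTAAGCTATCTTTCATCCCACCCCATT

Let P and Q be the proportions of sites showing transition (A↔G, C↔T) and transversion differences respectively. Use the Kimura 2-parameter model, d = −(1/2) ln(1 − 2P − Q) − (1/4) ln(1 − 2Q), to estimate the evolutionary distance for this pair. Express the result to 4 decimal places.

0.1396

Differing sites — 2:C/T (Ti); 3:C/T (Ti); 4:T/G (Tv); 19:T/C (Ti).
Of the 4 differences, 3 transitions and 1 transversion over 32 sites: P = 3/32 = 0.093750, Q = 1/32 = 0.031250.
d = −0.5·ln(0.781250) − 0.25·ln(0.937500) = −0.5·(-0.246860) − 0.25·(-0.064539) = 0.1396.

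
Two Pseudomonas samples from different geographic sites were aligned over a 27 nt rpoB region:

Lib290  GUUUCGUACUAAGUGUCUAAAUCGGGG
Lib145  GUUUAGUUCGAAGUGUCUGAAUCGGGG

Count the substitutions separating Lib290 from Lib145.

4

The sequences differ at positions 5 (C/A), 8 (A/U), 10 (U/G), 19 (A/G).
That gives 4 mismatches out of 27 aligned sites, so the Hamming distance is 4.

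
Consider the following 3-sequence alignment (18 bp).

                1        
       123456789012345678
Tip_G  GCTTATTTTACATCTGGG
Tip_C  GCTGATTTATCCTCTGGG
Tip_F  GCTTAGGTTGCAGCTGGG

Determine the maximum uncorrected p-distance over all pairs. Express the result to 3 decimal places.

0.389

Pairwise Hamming distances:
  Tip_G vs Tip_C: 4
  Tip_G vs Tip_F: 4
  Tip_C vs Tip_F: 7
The largest is 7 mismatches, between Tip_C and Tip_F; p = 7/18 = 0.389.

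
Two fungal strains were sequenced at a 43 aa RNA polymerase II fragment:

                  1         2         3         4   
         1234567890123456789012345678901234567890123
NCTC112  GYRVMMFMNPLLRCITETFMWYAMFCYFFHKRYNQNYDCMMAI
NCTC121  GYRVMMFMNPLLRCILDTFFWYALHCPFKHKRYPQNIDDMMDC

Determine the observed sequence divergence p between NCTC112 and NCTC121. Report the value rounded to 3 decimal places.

0.279

Mismatches occur at site 16 (T↔L), site 17 (E↔D), site 20 (M↔F), site 24 (M↔L), site 25 (F↔H), site 27 (Y↔P), site 29 (F↔K), site 34 (N↔P), site 37 (Y↔I), site 39 (C↔D), site 42 (A↔D), site 43 (I↔C).
There are 12 differences over 43 sites, so p = 12/43 = 0.279.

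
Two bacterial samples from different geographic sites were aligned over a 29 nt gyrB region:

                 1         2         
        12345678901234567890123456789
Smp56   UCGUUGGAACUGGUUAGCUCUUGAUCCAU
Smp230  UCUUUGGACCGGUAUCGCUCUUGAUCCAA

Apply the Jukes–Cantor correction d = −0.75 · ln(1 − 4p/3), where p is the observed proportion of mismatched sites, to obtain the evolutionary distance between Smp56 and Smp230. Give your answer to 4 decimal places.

The sequences differ at positions 3 (G/U), 9 (A/C), 11 (U/G), 13 (G/U), 14 (U/A), 16 (A/C), 29 (U/A).
p = 7/29 = 0.241379.
d = −0.75 · ln(1 − (4/3)·0.241379) = −0.75 · ln(0.678161) = −0.75 · (-0.388371) = 0.2913.

0.2913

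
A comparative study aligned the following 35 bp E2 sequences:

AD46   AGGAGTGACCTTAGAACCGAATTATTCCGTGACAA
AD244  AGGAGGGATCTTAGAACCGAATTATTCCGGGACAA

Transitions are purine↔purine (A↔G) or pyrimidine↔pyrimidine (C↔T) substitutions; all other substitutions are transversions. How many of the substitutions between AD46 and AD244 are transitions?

Mismatches occur at site 6 (T/G, transversion), site 9 (C/T, transition), site 30 (T/G, transversion).
Of the 3 differences, 1 transition and 2 transversions, so the answer is 1.

1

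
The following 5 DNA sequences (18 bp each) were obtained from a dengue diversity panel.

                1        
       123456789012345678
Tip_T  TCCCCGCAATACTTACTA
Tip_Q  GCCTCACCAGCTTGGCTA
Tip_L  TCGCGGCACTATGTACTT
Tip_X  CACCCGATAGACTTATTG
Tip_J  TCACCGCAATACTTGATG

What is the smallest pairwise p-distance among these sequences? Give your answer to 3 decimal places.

Pairwise Hamming distances:
  Tip_T vs Tip_Q: 9
  Tip_T vs Tip_L: 6
  Tip_T vs Tip_X: 7
  Tip_T vs Tip_J: 4
  Tip_Q vs Tip_L: 13
  Tip_Q vs Tip_X: 12
  Tip_Q vs Tip_J: 11
  Tip_L vs Tip_X: 12
  Tip_L vs Tip_J: 8
  Tip_X vs Tip_J: 8
The smallest is 4 mismatches, between Tip_T and Tip_J; p = 4/18 = 0.222.

0.222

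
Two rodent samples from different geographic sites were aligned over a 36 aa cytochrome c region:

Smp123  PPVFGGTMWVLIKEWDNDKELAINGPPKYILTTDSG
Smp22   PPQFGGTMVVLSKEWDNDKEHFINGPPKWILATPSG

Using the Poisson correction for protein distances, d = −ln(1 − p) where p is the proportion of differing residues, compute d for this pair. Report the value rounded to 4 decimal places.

0.2513

Mismatches occur at site 3 (V→Q), site 9 (W→V), site 12 (I→S), site 21 (L→H), site 22 (A→F), site 29 (Y→W), site 32 (T→A), site 34 (D→P).
p = 8/36 = 0.222222.
d = −ln(1 − 0.222222) = −ln(0.777778) = 0.2513.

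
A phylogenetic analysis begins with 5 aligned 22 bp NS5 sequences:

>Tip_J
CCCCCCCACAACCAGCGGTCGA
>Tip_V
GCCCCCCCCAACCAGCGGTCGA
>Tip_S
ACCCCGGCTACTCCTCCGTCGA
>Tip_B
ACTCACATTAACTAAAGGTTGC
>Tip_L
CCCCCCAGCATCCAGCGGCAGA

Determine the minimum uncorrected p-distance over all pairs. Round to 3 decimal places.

Pairwise Hamming distances:
  Tip_J vs Tip_V: 2
  Tip_J vs Tip_S: 10
  Tip_J vs Tip_B: 11
  Tip_J vs Tip_L: 5
  Tip_V vs Tip_S: 9
  Tip_V vs Tip_B: 11
  Tip_V vs Tip_L: 6
  Tip_S vs Tip_B: 14
  Tip_S vs Tip_L: 12
  Tip_B vs Tip_L: 12
The smallest is 2 mismatches, between Tip_J and Tip_V; p = 2/22 = 0.091.

0.091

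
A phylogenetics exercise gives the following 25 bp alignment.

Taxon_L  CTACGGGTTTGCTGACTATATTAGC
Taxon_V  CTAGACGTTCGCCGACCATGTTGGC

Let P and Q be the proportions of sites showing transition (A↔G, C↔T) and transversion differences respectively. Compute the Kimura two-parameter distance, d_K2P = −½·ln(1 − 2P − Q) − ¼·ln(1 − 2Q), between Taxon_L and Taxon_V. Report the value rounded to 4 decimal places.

Differing sites — 4:C/G (Tv); 5:G/A (Ti); 6:G/C (Tv); 10:T/C (Ti); 13:T/C (Ti); 17:T/C (Ti); 20:A/G (Ti); 23:A/G (Ti).
Of the 8 differences, 6 transitions and 2 transversions over 25 sites: P = 6/25 = 0.240000, Q = 2/25 = 0.080000.
d = −0.5·ln(0.440000) − 0.25·ln(0.840000) = −0.5·(-0.820981) − 0.25·(-0.174353) = 0.4541.

0.4541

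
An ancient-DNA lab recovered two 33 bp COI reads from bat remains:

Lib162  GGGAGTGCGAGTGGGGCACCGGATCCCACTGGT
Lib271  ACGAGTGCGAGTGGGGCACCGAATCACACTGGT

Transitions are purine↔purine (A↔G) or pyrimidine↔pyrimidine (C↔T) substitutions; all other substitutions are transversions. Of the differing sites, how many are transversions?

2

Differing sites — 1:G/A (Ti); 2:G/C (Tv); 22:G/A (Ti); 26:C/A (Tv).
Of the 4 differences, 2 transitions and 2 transversions, so the answer is 2.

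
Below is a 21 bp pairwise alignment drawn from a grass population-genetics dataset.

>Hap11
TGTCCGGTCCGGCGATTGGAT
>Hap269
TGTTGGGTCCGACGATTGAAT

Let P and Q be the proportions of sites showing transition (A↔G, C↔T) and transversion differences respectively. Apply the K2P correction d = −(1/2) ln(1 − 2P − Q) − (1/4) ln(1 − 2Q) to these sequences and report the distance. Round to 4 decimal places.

Differing sites — 4:C/T (Ti); 5:C/G (Tv); 12:G/A (Ti); 19:G/A (Ti).
Of the 4 differences, 3 transitions and 1 transversion over 21 sites: P = 3/21 = 0.142857, Q = 1/21 = 0.047619.
d = −0.5·ln(0.666667) − 0.25·ln(0.904762) = −0.5·(-0.405465) − 0.25·(-0.100083) = 0.2278.

0.2278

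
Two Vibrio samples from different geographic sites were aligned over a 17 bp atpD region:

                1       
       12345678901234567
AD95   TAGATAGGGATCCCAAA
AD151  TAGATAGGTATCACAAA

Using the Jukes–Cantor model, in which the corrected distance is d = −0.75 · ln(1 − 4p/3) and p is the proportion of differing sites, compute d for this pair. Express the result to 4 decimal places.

The sequences differ at positions 9 (G/T), 13 (C/A).
p = 2/17 = 0.117647.
d = −0.75 · ln(1 − (4/3)·0.117647) = −0.75 · ln(0.843137) = −0.75 · (-0.170626) = 0.1280.

0.1280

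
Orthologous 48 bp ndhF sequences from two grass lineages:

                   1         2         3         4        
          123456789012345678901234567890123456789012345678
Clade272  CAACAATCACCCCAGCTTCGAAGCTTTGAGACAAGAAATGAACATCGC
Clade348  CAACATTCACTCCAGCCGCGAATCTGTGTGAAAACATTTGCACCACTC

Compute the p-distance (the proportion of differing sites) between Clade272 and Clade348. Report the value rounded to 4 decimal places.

0.3125

Differing sites — 6:A/T; 11:C/T; 17:T/C; 18:T/G; 23:G/T; 26:T/G; 29:A/T; 32:C/A; 35:G/C; 37:A/T; 38:A/T; 41:A/C; 44:A/C; 45:T/A; 47:G/T.
There are 15 differences over 48 sites, so p = 15/48 = 0.3125.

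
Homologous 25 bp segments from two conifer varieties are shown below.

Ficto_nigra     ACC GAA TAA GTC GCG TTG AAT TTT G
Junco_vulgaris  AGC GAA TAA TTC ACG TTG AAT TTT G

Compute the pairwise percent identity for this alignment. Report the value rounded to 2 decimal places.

88.00%

Differing sites — 2:C/G; 10:G/T; 13:G/A.
22 of the 25 sites match, so the percent identity is 22/25 × 100 = 88.00%.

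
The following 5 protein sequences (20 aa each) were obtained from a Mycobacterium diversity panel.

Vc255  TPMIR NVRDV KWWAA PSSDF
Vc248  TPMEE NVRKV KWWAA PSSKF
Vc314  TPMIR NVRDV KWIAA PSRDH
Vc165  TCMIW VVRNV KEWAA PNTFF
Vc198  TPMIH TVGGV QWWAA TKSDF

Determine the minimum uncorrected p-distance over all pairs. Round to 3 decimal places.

Pairwise Hamming distances:
  Vc255 vs Vc248: 4
  Vc255 vs Vc314: 3
  Vc255 vs Vc165: 8
  Vc255 vs Vc198: 7
  Vc248 vs Vc314: 7
  Vc248 vs Vc165: 9
  Vc248 vs Vc198: 9
  Vc314 vs Vc165: 10
  Vc314 vs Vc198: 10
  Vc165 vs Vc198: 11
The smallest is 3 mismatches, between Vc255 and Vc314; p = 3/20 = 0.150.

0.150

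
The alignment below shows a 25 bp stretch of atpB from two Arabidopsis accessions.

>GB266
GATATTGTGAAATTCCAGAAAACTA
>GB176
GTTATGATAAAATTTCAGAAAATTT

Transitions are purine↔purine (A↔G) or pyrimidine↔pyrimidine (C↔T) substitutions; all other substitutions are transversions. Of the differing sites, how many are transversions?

Mismatches occur at site 2 (A↔T, transversion), site 6 (T↔G, transversion), site 7 (G↔A, transition), site 9 (G↔A, transition), site 15 (C↔T, transition), site 23 (C↔T, transition), site 25 (A↔T, transversion).
Of the 7 differences, 4 transitions and 3 transversions, so the answer is 3.

3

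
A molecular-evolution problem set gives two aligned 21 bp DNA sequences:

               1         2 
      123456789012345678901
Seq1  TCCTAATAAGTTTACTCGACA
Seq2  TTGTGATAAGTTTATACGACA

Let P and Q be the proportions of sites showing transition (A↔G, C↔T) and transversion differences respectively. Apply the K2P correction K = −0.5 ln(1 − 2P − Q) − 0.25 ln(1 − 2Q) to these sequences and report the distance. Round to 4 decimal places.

0.2926

Differing sites — 2:C/T (Ti); 3:C/G (Tv); 5:A/G (Ti); 15:C/T (Ti); 16:T/A (Tv).
Of the 5 differences, 3 transitions and 2 transversions over 21 sites: P = 3/21 = 0.142857, Q = 2/21 = 0.095238.
d = −0.5·ln(0.619048) − 0.25·ln(0.809524) = −0.5·(-0.479572) − 0.25·(-0.211309) = 0.2926.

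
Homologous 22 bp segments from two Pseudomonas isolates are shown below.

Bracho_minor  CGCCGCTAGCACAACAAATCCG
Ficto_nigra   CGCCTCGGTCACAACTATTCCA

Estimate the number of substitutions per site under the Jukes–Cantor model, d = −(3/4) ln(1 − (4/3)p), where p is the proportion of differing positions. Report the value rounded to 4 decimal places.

0.4141

Mismatches occur at site 5 (G/T), site 7 (T/G), site 8 (A/G), site 9 (G/T), site 16 (A/T), site 18 (A/T), site 22 (G/A).
p = 7/22 = 0.318182.
d = −0.75 · ln(1 − (4/3)·0.318182) = −0.75 · ln(0.575757) = −0.75 · (-0.552070) = 0.4141.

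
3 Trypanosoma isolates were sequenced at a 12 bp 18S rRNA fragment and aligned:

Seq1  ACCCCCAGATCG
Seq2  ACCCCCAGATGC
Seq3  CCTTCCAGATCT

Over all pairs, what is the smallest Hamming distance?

2

Pairwise Hamming distances:
  Seq1 vs Seq2: 2
  Seq1 vs Seq3: 4
  Seq2 vs Seq3: 5
The smallest is 2, between Seq1 and Seq2.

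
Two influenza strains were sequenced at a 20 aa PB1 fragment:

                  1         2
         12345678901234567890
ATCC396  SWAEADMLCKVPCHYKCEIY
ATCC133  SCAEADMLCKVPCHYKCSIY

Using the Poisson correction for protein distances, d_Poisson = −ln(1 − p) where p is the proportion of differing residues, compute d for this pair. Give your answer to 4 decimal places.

0.1054

Mismatches occur at site 2 (W↔C), site 18 (E↔S).
p = 2/20 = 0.100000.
d = −ln(1 − 0.100000) = −ln(0.900000) = 0.1054.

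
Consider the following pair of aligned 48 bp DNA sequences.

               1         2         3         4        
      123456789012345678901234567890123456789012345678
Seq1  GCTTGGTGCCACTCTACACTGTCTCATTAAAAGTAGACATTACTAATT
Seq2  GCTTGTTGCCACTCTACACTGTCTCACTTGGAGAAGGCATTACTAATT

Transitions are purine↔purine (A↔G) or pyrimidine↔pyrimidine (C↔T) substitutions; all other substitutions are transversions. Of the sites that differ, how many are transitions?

The sequences differ at positions 6 (G/T, transversion), 27 (T/C, transition), 29 (A/T, transversion), 30 (A/G, transition), 31 (A/G, transition), 34 (T/A, transversion), 37 (A/G, transition).
Of the 7 differences, 4 transitions and 3 transversions, so the answer is 4.

4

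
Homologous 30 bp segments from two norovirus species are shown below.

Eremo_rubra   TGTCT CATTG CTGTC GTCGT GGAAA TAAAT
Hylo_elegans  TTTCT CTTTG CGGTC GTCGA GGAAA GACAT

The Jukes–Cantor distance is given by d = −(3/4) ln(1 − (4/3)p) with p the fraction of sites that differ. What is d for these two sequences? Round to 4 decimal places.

The sequences differ at positions 2 (G/T), 7 (A/T), 12 (T/G), 20 (T/A), 26 (T/G), 28 (A/C).
p = 6/30 = 0.200000.
d = −0.75 · ln(1 − (4/3)·0.200000) = −0.75 · ln(0.733333) = −0.75 · (-0.310155) = 0.2326.

0.2326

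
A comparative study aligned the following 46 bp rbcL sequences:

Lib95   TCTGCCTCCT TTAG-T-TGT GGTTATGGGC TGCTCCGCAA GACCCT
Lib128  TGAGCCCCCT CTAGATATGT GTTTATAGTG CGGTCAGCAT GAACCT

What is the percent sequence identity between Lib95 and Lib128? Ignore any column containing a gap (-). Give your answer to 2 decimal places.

Excluding the 2 gap columns leaves 44 comparable sites.
The sequences differ at positions 2 (C/G), 3 (T/A), 7 (T/C), 11 (T/C), 22 (G/T), 27 (G/A), 29 (G/T), 30 (C/G), 31 (T/C), 33 (C/G), 36 (C/A), 40 (A/T), 43 (C/A).
31 of the 44 comparable sites match, so the percent identity is 31/44 × 100 = 70.45%.

70.45%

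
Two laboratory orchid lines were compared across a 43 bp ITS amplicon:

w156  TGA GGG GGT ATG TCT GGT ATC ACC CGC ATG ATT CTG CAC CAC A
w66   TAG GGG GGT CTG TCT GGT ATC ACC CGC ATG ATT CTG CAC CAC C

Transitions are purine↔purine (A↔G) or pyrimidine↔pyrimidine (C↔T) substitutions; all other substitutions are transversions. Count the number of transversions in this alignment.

Mismatches occur at site 2 (G→A, transition), site 3 (A→G, transition), site 10 (A→C, transversion), site 43 (A→C, transversion).
Of the 4 differences, 2 transitions and 2 transversions, so the answer is 2.

2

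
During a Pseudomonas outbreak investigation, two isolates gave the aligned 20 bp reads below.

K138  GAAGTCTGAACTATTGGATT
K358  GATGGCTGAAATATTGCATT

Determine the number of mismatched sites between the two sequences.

The sequences differ at positions 3 (A/T), 5 (T/G), 11 (C/A), 17 (G/C).
That gives 4 mismatches out of 20 aligned sites, so the Hamming distance is 4.

4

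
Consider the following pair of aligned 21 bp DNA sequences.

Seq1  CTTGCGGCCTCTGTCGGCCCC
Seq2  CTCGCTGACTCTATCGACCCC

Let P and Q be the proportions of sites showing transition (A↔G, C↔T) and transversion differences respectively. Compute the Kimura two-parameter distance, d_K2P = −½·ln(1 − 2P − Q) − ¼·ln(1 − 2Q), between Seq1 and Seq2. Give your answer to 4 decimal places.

Differing sites — 3:T/C (Ti); 6:G/T (Tv); 8:C/A (Tv); 13:G/A (Ti); 17:G/A (Ti).
Of the 5 differences, 3 transitions and 2 transversions over 21 sites: P = 3/21 = 0.142857, Q = 2/21 = 0.095238.
d = −0.5·ln(0.619048) − 0.25·ln(0.809524) = −0.5·(-0.479572) − 0.25·(-0.211309) = 0.2926.

0.2926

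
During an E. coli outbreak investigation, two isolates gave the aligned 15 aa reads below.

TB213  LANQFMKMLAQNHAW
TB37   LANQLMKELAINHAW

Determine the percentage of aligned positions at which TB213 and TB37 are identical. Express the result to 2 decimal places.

80.00%

The sequences differ at positions 5 (F/L), 8 (M/E), 11 (Q/I).
12 of the 15 sites match, so the percent identity is 12/15 × 100 = 80.00%.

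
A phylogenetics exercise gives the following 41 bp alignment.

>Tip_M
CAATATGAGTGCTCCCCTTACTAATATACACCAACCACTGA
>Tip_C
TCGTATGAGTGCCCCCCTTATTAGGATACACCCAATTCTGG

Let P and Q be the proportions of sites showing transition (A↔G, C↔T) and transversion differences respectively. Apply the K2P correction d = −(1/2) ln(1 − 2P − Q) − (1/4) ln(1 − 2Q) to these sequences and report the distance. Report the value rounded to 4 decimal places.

0.3812

The sequences differ at positions 1 (C/T, transition), 2 (A/C, transversion), 3 (A/G, transition), 13 (T/C, transition), 21 (C/T, transition), 24 (A/G, transition), 25 (T/G, transversion), 33 (A/C, transversion), 35 (C/A, transversion), 36 (C/T, transition), 37 (A/T, transversion), 41 (A/G, transition).
Of the 12 differences, 7 transitions and 5 transversions over 41 sites: P = 7/41 = 0.170732, Q = 5/41 = 0.121951.
d = −0.5·ln(0.536585) − 0.25·ln(0.756098) = −0.5·(-0.622530) − 0.25·(-0.279584) = 0.3812.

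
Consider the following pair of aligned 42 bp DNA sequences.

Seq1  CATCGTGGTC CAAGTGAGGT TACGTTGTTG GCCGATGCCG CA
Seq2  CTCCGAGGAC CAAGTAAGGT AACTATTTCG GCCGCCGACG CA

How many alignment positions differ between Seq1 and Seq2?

13

The sequences differ at positions 2 (A/T), 3 (T/C), 6 (T/A), 9 (T/A), 16 (G/A), 21 (T/A), 24 (G/T), 25 (T/A), 27 (G/T), 29 (T/C), 35 (A/C), 36 (T/C), 38 (C/A).
That gives 13 mismatches out of 42 aligned sites, so the Hamming distance is 13.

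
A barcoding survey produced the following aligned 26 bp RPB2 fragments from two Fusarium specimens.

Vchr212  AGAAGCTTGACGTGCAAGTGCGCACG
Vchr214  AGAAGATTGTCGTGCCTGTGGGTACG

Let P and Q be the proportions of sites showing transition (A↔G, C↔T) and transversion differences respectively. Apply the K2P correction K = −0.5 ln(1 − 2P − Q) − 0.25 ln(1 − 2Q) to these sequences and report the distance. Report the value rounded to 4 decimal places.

0.2782

Mismatches occur at site 6 (C↔A, transversion), site 10 (A↔T, transversion), site 16 (A↔C, transversion), site 17 (A↔T, transversion), site 21 (C↔G, transversion), site 23 (C↔T, transition).
Of the 6 differences, 1 transition and 5 transversions over 26 sites: P = 1/26 = 0.038462, Q = 5/26 = 0.192308.
d = −0.5·ln(0.730768) − 0.25·ln(0.615384) = −0.5·(-0.313659) − 0.25·(-0.485509) = 0.2782.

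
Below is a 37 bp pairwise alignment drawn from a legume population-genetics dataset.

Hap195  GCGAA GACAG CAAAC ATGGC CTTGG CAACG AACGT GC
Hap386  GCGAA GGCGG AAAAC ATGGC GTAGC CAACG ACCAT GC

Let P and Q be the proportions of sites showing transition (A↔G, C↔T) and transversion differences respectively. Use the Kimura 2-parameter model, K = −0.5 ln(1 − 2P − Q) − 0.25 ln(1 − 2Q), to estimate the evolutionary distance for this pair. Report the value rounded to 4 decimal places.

Differing sites — 7:A/G (Ti); 9:A/G (Ti); 11:C/A (Tv); 21:C/G (Tv); 23:T/A (Tv); 25:G/C (Tv); 32:A/C (Tv); 34:G/A (Ti).
Of the 8 differences, 3 transitions and 5 transversions over 37 sites: P = 3/37 = 0.081081, Q = 5/37 = 0.135135.
d = −0.5·ln(0.702703) − 0.25·ln(0.729730) = −0.5·(-0.352821) − 0.25·(-0.315081) = 0.2552.

0.2552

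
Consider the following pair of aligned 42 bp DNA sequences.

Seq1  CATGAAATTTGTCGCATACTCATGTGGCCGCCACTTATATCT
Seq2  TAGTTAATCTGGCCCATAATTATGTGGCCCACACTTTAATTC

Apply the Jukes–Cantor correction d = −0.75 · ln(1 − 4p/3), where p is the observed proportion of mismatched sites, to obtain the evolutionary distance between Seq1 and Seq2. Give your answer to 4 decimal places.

Differing sites — 1:C/T; 3:T/G; 4:G/T; 5:A/T; 9:T/C; 12:T/G; 14:G/C; 19:C/A; 21:C/T; 30:G/C; 31:C/A; 37:A/T; 38:T/A; 41:C/T; 42:T/C.
p = 15/42 = 0.357143.
d = −0.75 · ln(1 − (4/3)·0.357143) = −0.75 · ln(0.523809) = −0.75 · (-0.646628) = 0.4850.

0.4850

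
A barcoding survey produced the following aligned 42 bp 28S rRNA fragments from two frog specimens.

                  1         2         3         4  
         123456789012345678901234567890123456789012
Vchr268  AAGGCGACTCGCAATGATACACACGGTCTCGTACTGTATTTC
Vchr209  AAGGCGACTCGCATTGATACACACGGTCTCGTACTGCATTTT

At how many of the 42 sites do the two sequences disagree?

Mismatches occur at site 14 (A/T), site 37 (T/C), site 42 (C/T).
That gives 3 mismatches out of 42 aligned sites, so the Hamming distance is 3.

3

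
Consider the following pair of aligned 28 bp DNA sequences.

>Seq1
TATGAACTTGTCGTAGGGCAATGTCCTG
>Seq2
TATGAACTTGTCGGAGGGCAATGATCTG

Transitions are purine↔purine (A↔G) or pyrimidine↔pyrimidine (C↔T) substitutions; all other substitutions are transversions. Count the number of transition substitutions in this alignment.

The sequences differ at positions 14 (T/G, transversion), 24 (T/A, transversion), 25 (C/T, transition).
Of the 3 differences, 1 transition and 2 transversions, so the answer is 1.

1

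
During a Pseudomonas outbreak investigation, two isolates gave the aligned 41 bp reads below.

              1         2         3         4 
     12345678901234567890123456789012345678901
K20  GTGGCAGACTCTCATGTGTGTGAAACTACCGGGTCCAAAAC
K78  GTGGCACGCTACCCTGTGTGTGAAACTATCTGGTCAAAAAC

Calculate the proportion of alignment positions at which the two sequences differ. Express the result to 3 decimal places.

0.195

The sequences differ at positions 7 (G/C), 8 (A/G), 11 (C/A), 12 (T/C), 14 (A/C), 29 (C/T), 31 (G/T), 36 (C/A).
There are 8 differences over 41 sites, so p = 8/41 = 0.195.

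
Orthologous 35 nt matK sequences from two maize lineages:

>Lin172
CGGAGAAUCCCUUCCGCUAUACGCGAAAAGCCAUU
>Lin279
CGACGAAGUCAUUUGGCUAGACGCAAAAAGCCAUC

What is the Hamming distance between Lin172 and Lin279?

10

The sequences differ at positions 3 (G/A), 4 (A/C), 8 (U/G), 9 (C/U), 11 (C/A), 14 (C/U), 15 (C/G), 20 (U/G), 25 (G/A), 35 (U/C).
That gives 10 mismatches out of 35 aligned sites, so the Hamming distance is 10.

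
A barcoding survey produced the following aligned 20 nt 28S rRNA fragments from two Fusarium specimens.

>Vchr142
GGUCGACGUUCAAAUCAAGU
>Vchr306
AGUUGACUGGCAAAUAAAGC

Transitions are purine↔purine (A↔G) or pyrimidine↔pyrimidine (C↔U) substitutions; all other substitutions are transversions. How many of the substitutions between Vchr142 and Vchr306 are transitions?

The sequences differ at positions 1 (G/A, transition), 4 (C/U, transition), 8 (G/U, transversion), 9 (U/G, transversion), 10 (U/G, transversion), 16 (C/A, transversion), 20 (U/C, transition).
Of the 7 differences, 3 transitions and 4 transversions, so the answer is 3.

3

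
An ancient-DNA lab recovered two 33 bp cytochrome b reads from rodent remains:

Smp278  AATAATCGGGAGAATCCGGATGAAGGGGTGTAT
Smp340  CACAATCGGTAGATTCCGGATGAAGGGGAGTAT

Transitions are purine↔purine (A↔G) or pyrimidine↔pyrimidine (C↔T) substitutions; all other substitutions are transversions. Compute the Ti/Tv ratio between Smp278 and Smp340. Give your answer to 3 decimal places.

0.250

Mismatches occur at site 1 (A→C, transversion), site 3 (T→C, transition), site 10 (G→T, transversion), site 14 (A→T, transversion), site 29 (T→A, transversion).
Of the 5 differences, 1 transition and 4 transversions, so Ti/Tv = 1/4 = 0.250.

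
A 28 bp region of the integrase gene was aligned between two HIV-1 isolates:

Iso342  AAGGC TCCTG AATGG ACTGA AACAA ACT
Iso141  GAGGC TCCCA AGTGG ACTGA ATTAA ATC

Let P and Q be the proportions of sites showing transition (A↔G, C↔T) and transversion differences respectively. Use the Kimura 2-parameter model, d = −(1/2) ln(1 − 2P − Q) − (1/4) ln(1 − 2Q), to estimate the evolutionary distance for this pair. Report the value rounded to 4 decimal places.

The sequences differ at positions 1 (A/G, transition), 9 (T/C, transition), 10 (G/A, transition), 12 (A/G, transition), 22 (A/T, transversion), 23 (C/T, transition), 27 (C/T, transition), 28 (T/C, transition).
Of the 8 differences, 7 transitions and 1 transversion over 28 sites: P = 7/28 = 0.250000, Q = 1/28 = 0.035714.
d = −0.5·ln(0.464286) − 0.25·ln(0.928572) = −0.5·(-0.767255) − 0.25·(-0.074107) = 0.4022.

0.4022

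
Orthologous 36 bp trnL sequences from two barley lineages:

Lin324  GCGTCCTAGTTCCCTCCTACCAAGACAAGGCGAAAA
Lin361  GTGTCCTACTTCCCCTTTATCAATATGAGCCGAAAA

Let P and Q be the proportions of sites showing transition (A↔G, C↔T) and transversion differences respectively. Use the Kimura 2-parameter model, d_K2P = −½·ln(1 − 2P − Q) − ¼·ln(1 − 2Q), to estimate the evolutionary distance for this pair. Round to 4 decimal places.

0.3651

The sequences differ at positions 2 (C/T, transition), 9 (G/C, transversion), 15 (T/C, transition), 16 (C/T, transition), 17 (C/T, transition), 20 (C/T, transition), 24 (G/T, transversion), 26 (C/T, transition), 27 (A/G, transition), 30 (G/C, transversion).
Of the 10 differences, 7 transitions and 3 transversions over 36 sites: P = 7/36 = 0.194444, Q = 3/36 = 0.083333.
d = −0.5·ln(0.527779) − 0.25·ln(0.833334) = −0.5·(-0.639078) − 0.25·(-0.182321) = 0.3651.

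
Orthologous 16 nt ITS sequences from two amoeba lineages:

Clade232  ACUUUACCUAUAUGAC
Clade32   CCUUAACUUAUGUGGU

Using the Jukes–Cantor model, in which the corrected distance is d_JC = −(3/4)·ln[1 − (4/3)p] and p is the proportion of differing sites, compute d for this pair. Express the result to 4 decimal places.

0.5199

Differing sites — 1:A/C; 5:U/A; 8:C/U; 12:A/G; 15:A/G; 16:C/U.
p = 6/16 = 0.375000.
d = −0.75 · ln(1 − (4/3)·0.375000) = −0.75 · ln(0.500000) = −0.75 · (-0.693147) = 0.5199.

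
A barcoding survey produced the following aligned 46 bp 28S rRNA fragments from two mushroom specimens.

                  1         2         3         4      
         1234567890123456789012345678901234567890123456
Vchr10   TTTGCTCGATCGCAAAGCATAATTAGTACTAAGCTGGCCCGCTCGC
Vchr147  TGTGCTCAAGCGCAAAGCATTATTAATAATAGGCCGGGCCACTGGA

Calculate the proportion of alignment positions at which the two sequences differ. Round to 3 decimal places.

0.261

Differing sites — 2:T/G; 8:G/A; 10:T/G; 21:A/T; 26:G/A; 29:C/A; 32:A/G; 35:T/C; 38:C/G; 41:G/A; 44:C/G; 46:C/A.
There are 12 differences over 46 sites, so p = 12/46 = 0.261.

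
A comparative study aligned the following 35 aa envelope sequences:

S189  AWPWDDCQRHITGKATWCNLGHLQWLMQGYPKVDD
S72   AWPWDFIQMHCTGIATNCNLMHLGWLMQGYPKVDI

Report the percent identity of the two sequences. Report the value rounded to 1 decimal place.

74.3%

Mismatches occur at site 6 (D/F), site 7 (C/I), site 9 (R/M), site 11 (I/C), site 14 (K/I), site 17 (W/N), site 21 (G/M), site 24 (Q/G), site 35 (D/I).
26 of the 35 sites match, so the percent identity is 26/35 × 100 = 74.3%.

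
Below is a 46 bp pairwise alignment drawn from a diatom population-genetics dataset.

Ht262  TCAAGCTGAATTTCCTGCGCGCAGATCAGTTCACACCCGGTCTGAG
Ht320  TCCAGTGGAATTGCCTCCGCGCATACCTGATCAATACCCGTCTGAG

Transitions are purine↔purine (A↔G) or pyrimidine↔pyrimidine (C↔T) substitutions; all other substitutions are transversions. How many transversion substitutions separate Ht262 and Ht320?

The sequences differ at positions 3 (A/C, transversion), 6 (C/T, transition), 7 (T/G, transversion), 13 (T/G, transversion), 17 (G/C, transversion), 24 (G/T, transversion), 26 (T/C, transition), 28 (A/T, transversion), 30 (T/A, transversion), 34 (C/A, transversion), 35 (A/T, transversion), 36 (C/A, transversion), 39 (G/C, transversion).
Of the 13 differences, 2 transitions and 11 transversions, so the answer is 11.

11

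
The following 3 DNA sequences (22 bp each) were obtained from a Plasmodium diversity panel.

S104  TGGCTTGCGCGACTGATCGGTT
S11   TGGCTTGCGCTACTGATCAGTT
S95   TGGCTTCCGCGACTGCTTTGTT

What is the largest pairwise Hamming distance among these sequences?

5

Pairwise Hamming distances:
  S104 vs S11: 2
  S104 vs S95: 4
  S11 vs S95: 5
The largest is 5, between S11 and S95.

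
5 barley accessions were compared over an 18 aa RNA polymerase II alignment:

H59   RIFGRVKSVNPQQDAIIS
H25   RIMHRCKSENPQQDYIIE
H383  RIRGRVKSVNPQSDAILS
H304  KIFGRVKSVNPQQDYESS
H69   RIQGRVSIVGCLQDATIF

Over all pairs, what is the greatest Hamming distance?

12

Pairwise Hamming distances:
  H59 vs H25: 6
  H59 vs H383: 3
  H59 vs H304: 4
  H59 vs H69: 8
  H25 vs H383: 8
  H25 vs H304: 8
  H25 vs H69: 12
  H383 vs H304: 6
  H383 vs H69: 10
  H304 vs H69: 11
The largest is 12, between H25 and H69.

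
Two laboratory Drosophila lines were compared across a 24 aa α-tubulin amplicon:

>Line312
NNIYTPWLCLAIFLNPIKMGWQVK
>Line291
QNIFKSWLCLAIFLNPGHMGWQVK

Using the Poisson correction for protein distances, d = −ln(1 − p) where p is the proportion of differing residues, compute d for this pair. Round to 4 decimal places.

Differing sites — 1:N/Q; 4:Y/F; 5:T/K; 6:P/S; 17:I/G; 18:K/H.
p = 6/24 = 0.250000.
d = −ln(1 − 0.250000) = −ln(0.750000) = 0.2877.

0.2877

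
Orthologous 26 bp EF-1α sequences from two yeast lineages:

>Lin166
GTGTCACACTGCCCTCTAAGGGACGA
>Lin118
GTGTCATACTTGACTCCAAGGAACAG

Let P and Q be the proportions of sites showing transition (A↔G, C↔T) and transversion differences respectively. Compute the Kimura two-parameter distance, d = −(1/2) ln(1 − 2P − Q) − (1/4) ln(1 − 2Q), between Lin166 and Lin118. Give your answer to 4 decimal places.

Mismatches occur at site 7 (C↔T, transition), site 11 (G↔T, transversion), site 12 (C↔G, transversion), site 13 (C↔A, transversion), site 17 (T↔C, transition), site 22 (G↔A, transition), site 25 (G↔A, transition), site 26 (A↔G, transition).
Of the 8 differences, 5 transitions and 3 transversions over 26 sites: P = 5/26 = 0.192308, Q = 3/26 = 0.115385.
d = −0.5·ln(0.499999) − 0.25·ln(0.769230) = −0.5·(-0.693149) − 0.25·(-0.262365) = 0.4122.

0.4122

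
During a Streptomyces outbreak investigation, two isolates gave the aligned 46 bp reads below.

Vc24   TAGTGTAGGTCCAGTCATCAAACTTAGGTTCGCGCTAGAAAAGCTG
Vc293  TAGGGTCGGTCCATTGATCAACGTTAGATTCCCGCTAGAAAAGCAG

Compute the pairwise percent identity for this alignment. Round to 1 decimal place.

80.4%

Mismatches occur at site 4 (T→G), site 7 (A→C), site 14 (G→T), site 16 (C→G), site 22 (A→C), site 23 (C→G), site 28 (G→A), site 32 (G→C), site 45 (T→A).
37 of the 46 sites match, so the percent identity is 37/46 × 100 = 80.4%.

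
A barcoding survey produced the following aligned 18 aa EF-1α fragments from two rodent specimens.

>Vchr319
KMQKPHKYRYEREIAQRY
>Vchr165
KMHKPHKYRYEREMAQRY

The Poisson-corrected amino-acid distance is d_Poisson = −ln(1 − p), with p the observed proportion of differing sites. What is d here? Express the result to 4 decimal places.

Mismatches occur at site 3 (Q/H), site 14 (I/M).
p = 2/18 = 0.111111.
d = −ln(1 − 0.111111) = −ln(0.888889) = 0.1178.

0.1178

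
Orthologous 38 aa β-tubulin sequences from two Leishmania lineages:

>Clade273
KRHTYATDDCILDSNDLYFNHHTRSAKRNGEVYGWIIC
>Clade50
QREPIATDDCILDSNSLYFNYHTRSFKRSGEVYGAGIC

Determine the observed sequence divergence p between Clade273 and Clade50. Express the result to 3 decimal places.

0.263

Mismatches occur at site 1 (K/Q), site 3 (H/E), site 4 (T/P), site 5 (Y/I), site 16 (D/S), site 21 (H/Y), site 26 (A/F), site 29 (N/S), site 35 (W/A), site 36 (I/G).
There are 10 differences over 38 sites, so p = 10/38 = 0.263.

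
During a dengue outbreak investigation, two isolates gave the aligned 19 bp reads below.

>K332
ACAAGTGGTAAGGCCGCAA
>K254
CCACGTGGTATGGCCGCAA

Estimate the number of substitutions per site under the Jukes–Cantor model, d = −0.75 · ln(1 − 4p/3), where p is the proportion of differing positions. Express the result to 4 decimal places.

0.1773

Mismatches occur at site 1 (A/C), site 4 (A/C), site 11 (A/T).
p = 3/19 = 0.157895.
d = −0.75 · ln(1 − (4/3)·0.157895) = −0.75 · ln(0.789473) = −0.75 · (-0.236390) = 0.1773.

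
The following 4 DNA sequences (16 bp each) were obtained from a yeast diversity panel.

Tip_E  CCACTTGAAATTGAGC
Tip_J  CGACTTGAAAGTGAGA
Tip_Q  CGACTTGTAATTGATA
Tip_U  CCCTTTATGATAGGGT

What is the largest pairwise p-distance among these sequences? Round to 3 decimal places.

0.625

Pairwise Hamming distances:
  Tip_E vs Tip_J: 3
  Tip_E vs Tip_Q: 4
  Tip_E vs Tip_U: 8
  Tip_J vs Tip_Q: 3
  Tip_J vs Tip_U: 10
  Tip_Q vs Tip_U: 9
The largest is 10 mismatches, between Tip_J and Tip_U; p = 10/16 = 0.625.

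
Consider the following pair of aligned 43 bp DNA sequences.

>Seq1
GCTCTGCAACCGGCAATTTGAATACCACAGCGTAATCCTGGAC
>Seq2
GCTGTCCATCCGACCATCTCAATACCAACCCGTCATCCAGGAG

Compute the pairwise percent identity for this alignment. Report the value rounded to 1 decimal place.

69.8%

Mismatches occur at site 4 (C/G), site 6 (G/C), site 9 (A/T), site 13 (G/A), site 15 (A/C), site 18 (T/C), site 20 (G/C), site 28 (C/A), site 29 (A/C), site 30 (G/C), site 34 (A/C), site 39 (T/A), site 43 (C/G).
30 of the 43 sites match, so the percent identity is 30/43 × 100 = 69.8%.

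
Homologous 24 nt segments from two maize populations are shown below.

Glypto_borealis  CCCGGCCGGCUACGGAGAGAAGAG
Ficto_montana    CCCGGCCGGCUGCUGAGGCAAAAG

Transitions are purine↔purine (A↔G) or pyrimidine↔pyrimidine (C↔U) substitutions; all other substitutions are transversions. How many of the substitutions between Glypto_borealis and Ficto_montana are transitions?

Mismatches occur at site 12 (A↔G, transition), site 14 (G↔U, transversion), site 18 (A↔G, transition), site 19 (G↔C, transversion), site 22 (G↔A, transition).
Of the 5 differences, 3 transitions and 2 transversions, so the answer is 3.

3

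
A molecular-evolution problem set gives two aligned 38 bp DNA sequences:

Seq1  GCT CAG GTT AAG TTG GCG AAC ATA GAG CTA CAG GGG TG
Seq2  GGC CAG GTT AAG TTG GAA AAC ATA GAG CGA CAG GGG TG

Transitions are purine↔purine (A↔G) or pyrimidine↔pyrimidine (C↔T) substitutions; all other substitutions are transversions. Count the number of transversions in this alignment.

3

Differing sites — 2:C/G (Tv); 3:T/C (Ti); 17:C/A (Tv); 18:G/A (Ti); 29:T/G (Tv).
Of the 5 differences, 2 transitions and 3 transversions, so the answer is 3.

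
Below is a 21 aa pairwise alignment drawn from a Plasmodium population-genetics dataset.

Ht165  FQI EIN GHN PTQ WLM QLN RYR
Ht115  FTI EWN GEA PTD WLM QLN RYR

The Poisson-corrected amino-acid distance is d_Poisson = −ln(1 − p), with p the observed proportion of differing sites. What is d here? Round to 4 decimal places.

0.2719

The sequences differ at positions 2 (Q/T), 5 (I/W), 8 (H/E), 9 (N/A), 12 (Q/D).
p = 5/21 = 0.238095.
d = −ln(1 − 0.238095) = −ln(0.761905) = 0.2719.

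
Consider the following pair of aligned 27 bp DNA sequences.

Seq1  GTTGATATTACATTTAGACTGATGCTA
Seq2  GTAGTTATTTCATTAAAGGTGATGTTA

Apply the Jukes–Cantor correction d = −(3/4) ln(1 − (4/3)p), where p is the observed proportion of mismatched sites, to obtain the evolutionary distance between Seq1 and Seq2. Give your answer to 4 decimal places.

Differing sites — 3:T/A; 5:A/T; 10:A/T; 15:T/A; 17:G/A; 18:A/G; 19:C/G; 25:C/T.
p = 8/27 = 0.296296.
d = −0.75 · ln(1 − (4/3)·0.296296) = −0.75 · ln(0.604939) = −0.75 · (-0.502628) = 0.3770.

0.3770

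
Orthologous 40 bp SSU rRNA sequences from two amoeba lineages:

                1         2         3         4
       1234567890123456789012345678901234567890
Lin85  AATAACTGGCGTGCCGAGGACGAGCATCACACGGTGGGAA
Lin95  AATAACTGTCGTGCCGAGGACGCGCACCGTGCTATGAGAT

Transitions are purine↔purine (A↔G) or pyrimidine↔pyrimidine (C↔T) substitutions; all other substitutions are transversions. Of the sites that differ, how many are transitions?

6

Differing sites — 9:G/T (Tv); 23:A/C (Tv); 27:T/C (Ti); 29:A/G (Ti); 30:C/T (Ti); 31:A/G (Ti); 33:G/T (Tv); 34:G/A (Ti); 37:G/A (Ti); 40:A/T (Tv).
Of the 10 differences, 6 transitions and 4 transversions, so the answer is 6.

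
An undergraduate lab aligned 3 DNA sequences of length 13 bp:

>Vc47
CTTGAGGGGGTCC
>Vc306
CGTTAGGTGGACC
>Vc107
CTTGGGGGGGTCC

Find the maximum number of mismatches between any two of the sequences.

5

Pairwise Hamming distances:
  Vc47 vs Vc306: 4
  Vc47 vs Vc107: 1
  Vc306 vs Vc107: 5
The largest is 5, between Vc306 and Vc107.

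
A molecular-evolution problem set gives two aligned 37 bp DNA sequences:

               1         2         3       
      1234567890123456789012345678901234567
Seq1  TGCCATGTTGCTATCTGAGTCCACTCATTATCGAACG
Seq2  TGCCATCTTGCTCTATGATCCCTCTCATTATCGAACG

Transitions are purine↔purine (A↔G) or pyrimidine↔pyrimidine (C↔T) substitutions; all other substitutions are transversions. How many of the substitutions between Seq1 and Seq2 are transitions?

The sequences differ at positions 7 (G/C, transversion), 13 (A/C, transversion), 15 (C/A, transversion), 19 (G/T, transversion), 20 (T/C, transition), 23 (A/T, transversion).
Of the 6 differences, 1 transition and 5 transversions, so the answer is 1.

1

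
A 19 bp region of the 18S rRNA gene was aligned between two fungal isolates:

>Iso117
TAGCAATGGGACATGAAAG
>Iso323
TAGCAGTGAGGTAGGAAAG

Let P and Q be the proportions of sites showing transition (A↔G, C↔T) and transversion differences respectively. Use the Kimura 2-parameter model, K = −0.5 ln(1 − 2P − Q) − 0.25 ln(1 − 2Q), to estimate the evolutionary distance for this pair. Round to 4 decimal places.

The sequences differ at positions 6 (A/G, transition), 9 (G/A, transition), 11 (A/G, transition), 12 (C/T, transition), 14 (T/G, transversion).
Of the 5 differences, 4 transitions and 1 transversion over 19 sites: P = 4/19 = 0.210526, Q = 1/19 = 0.052632.
d = −0.5·ln(0.526316) − 0.25·ln(0.894736) = −0.5·(-0.641853) − 0.25·(-0.111227) = 0.3487.

0.3487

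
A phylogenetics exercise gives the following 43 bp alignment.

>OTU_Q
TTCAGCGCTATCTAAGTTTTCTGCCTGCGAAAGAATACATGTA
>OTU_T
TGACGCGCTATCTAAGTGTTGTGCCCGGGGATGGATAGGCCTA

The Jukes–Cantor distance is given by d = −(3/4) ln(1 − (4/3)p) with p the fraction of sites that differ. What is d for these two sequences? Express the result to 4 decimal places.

The sequences differ at positions 2 (T/G), 3 (C/A), 4 (A/C), 18 (T/G), 21 (C/G), 26 (T/C), 28 (C/G), 30 (A/G), 32 (A/T), 34 (A/G), 38 (C/G), 39 (A/G), 40 (T/C), 41 (G/C).
p = 14/43 = 0.325581.
d = −0.75 · ln(1 − (4/3)·0.325581) = −0.75 · ln(0.565892) = −0.75 · (-0.569352) = 0.4270.

0.4270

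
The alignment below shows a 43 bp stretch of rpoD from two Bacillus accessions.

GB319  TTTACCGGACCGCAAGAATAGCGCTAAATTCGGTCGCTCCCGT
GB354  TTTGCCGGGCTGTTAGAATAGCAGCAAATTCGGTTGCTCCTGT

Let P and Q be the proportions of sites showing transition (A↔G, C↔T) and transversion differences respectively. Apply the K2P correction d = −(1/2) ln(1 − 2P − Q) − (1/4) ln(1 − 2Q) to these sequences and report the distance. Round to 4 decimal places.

0.2956

Mismatches occur at site 4 (A/G, transition), site 9 (A/G, transition), site 11 (C/T, transition), site 13 (C/T, transition), site 14 (A/T, transversion), site 23 (G/A, transition), site 24 (C/G, transversion), site 25 (T/C, transition), site 35 (C/T, transition), site 41 (C/T, transition).
Of the 10 differences, 8 transitions and 2 transversions over 43 sites: P = 8/43 = 0.186047, Q = 2/43 = 0.046512.
d = −0.5·ln(0.581394) − 0.25·ln(0.906976) = −0.5·(-0.542327) − 0.25·(-0.097639) = 0.2956.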